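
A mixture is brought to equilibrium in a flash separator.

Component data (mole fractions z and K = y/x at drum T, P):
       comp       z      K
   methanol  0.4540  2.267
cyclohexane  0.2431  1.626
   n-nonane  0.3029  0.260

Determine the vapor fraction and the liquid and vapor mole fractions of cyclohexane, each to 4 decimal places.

ψ = 0.6406, x_cyclohexane = 0.1735, y_cyclohexane = 0.2821

Let ψ = V/F and solve Σ zᵢ(Kᵢ−1)/(1+ψ(Kᵢ−1)) = 0.
Check two-phase: ΣzᵢKᵢ = 1.5033 > 1 and Σzᵢ/Kᵢ = 1.5148 > 1, so g(0) = 0.5033 > 0 and g(1) = -0.5148 < 0.
Newton iteration, ψ⁰ = 0.5:
  ψ = 0.5000: g = 0.11225, g' = -0.7463 → ψ = 0.6504
  ψ = 0.6504: g = -0.00864, g' = -0.8837 → ψ = 0.6406
Converged at ψ = 0.6406.
Compositions from xᵢ = zᵢ/(1+ψ(Kᵢ−1)), yᵢ = Kᵢxᵢ:
  methanol: x = 0.2506, y = 0.5681
  cyclohexane: x = 0.1735, y = 0.2821
  n-nonane: x = 0.5759, y = 0.1497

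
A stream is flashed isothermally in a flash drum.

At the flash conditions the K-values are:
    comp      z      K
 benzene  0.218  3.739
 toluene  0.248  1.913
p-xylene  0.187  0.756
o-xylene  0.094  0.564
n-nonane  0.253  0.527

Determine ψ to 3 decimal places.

Let ψ = V/F and solve Σ zᵢ(Kᵢ−1)/(1+ψ(Kᵢ−1)) = 0.
Feasibility: ΣzᵢKᵢ = 1.617, Σzᵢ/Kᵢ = 1.082 — both > 1, two phases present.
Newton iteration, ψ⁰ = 0.58:
  ψ = 0.580: g = 0.1058, g' = -0.487 → ψ = 0.797
  ψ = 0.797: g = 0.0070, g' = -0.436 → ψ = 0.813
Converged at ψ = 0.813.

ψ = 0.813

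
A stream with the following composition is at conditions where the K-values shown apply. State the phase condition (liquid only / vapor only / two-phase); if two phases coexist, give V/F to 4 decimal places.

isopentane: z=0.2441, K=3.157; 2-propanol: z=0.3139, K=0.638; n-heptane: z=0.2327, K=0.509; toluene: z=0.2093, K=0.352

ΣzᵢKᵢ = 1.1630; Σzᵢ/Kᵢ = 1.6211.
Both exceed 1, so a two-phase solution exists.
Material balance + equilibrium reduce to Σ zᵢ(Kᵢ−1)/(1+ψ(Kᵢ−1)) = 0.
Newton–Raphson from ψ = 0.5:
  ψ = 0.5000: g = -0.23749, g' = -0.6151 → ψ = 0.1139
  ψ = 0.1139: g = 0.03671, g' = -0.9421 → ψ = 0.1529
  ψ = 0.1529: g = 0.00161, g' = -0.8623 → ψ = 0.1547
Converged at ψ = 0.1547.

two-phase, V/F = 0.1547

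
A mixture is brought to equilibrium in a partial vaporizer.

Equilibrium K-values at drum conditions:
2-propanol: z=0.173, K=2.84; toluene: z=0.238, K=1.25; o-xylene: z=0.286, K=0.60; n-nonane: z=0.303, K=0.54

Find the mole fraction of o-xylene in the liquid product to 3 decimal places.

x_o-xylene = 0.314

Let β = V/F and solve Σ zᵢ(Kᵢ−1)/(1+β(Kᵢ−1)) = 0.
Check two-phase: ΣzᵢKᵢ = 1.124 > 1 and Σzᵢ/Kᵢ = 1.289 > 1, so g(0) = 0.124 > 0 and g(1) = -0.289 < 0.
Newton iteration, β⁰ = 0.54:
  β = 0.540: g = -0.1193, g' = -0.347 → β = 0.196
  β = 0.196: g = 0.0133, g' = -0.461 → β = 0.225
  β = 0.225: g = 0.0003, g' = -0.441 → β = 0.226
Converged at β = 0.226.
Compositions from xᵢ = zᵢ/(1+β(Kᵢ−1)), yᵢ = Kᵢxᵢ:
  2-propanol: x = 0.122, y = 0.347
  toluene: x = 0.225, y = 0.282
  o-xylene: x = 0.314, y = 0.189
  n-nonane: x = 0.338, y = 0.183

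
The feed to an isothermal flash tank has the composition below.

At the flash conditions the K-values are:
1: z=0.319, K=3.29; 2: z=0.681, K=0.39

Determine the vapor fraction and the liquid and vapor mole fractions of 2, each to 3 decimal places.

ψ = 0.226, x_2 = 0.790, y_2 = 0.308

Material balance + equilibrium reduce to Σ zᵢ(Kᵢ−1)/(1+ψ(Kᵢ−1)) = 0.
Feasibility: ΣzᵢKᵢ = 1.315, Σzᵢ/Kᵢ = 1.843 — both > 1, two phases present.
Iterate (Newton) starting at ψ = 0.5:
  ψ = 0.500: g = -0.2571, g' = -0.888 → ψ = 0.210
  ψ = 0.210: g = 0.0163, g' = -1.095 → ψ = 0.225
  ψ = 0.225: g = 0.0002, g' = -1.068 → ψ = 0.226
Converged at ψ = 0.226.
Compositions from xᵢ = zᵢ/(1+ψ(Kᵢ−1)), yᵢ = Kᵢxᵢ:
  1: x = 0.210, y = 0.692
  2: x = 0.790, y = 0.308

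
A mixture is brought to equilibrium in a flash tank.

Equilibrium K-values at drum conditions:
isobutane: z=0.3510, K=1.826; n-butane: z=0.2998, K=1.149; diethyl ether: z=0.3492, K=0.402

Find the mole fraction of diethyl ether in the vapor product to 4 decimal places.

y_diethyl ether = 0.1788

Newton–Raphson from β = 0.5:
  β = 0.5000: g = -0.05113, g' = -0.3798 → β = 0.3654
  β = 0.3654: g = -0.00213, g' = -0.3518 → β = 0.3593
Converged at β = 0.3593.
Compositions from xᵢ = zᵢ/(1+β(Kᵢ−1)), yᵢ = Kᵢxᵢ:
  isobutane: x = 0.2707, y = 0.4942
  n-butane: x = 0.2846, y = 0.3270
  diethyl ether: x = 0.4448, y = 0.1788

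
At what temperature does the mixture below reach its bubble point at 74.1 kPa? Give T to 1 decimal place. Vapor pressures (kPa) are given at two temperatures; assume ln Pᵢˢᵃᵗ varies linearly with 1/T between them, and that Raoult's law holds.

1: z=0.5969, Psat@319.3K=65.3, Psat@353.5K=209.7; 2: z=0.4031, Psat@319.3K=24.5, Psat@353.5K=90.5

T = 330.4 K

Bubble-point temperature: ΣzᵢPᵢˢᵃᵗ(T) = P. Interpolate ln Pᵢˢᵃᵗ = aᵢ + bᵢ/T.
  T = 319.3 K: ΣzᵢPᵢˢᵃᵗ = 48.85 kPa
  T = 353.5 K: ΣzᵢPᵢˢᵃᵗ = 161.65 kPa
  T = 336.4 K: ΣzᵢPᵢˢᵃᵗ = 91.57 kPa
  T = 327.9 K: ΣzᵢPᵢˢᵃᵗ = 67.55 kPa
  T = 332.1 K: ΣzᵢPᵢˢᵃᵗ = 78.66 kPa
  T = 330.0 K: ΣzᵢPᵢˢᵃᵗ = 72.93 kPa
Interpolating between 330.0 K and 332.1 K gives T ≈ 330.4 K.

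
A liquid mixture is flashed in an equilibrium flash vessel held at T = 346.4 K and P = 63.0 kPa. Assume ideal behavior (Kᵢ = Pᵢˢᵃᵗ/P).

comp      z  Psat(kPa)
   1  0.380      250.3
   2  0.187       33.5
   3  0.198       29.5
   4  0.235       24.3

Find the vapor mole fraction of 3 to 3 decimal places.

y_3 = 0.125

Raoult's law: Kᵢ = Pᵢˢᵃᵗ/P = Pᵢˢᵃᵗ/63.0.
  K_1 = 250.3/63.0 = 3.97302, K_2 = 33.5/63.0 = 0.53175, K_3 = 29.5/63.0 = 0.46825, K_4 = 24.3/63.0 = 0.38571
Iterate (Newton) starting at ψ = 0.58:
  ψ = 0.580: g = -0.0820, g' = -0.861 → ψ = 0.485
  ψ = 0.485: g = 0.0021, g' = -0.914 → ψ = 0.487
Converged at ψ = 0.487.
Compositions from xᵢ = zᵢ/(1+ψ(Kᵢ−1)), yᵢ = Kᵢxᵢ:
  1: x = 0.155, y = 0.617
  2: x = 0.242, y = 0.129
  3: x = 0.267, y = 0.125
  4: x = 0.335, y = 0.129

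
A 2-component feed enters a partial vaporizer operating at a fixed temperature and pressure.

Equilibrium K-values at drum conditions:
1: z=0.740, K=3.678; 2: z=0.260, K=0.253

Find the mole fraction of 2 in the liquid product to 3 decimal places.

Binary case is linear: z₁(K₁−1)(1+V/F(K₂−1)) + z₂(K₂−1)(1+V/F(K₁−1)) = 0
⇒ V/F = [z₁(K₁−1)+z₂(K₂−1)] / [−(K₁−1)(K₂−1)] = 1.7875/2.0005 = 0.894
Compositions from xᵢ = zᵢ/(1+V/F(Kᵢ−1)), yᵢ = Kᵢxᵢ:
  1: x = 0.218, y = 0.802
  2: x = 0.782, y = 0.198

x_2 = 0.782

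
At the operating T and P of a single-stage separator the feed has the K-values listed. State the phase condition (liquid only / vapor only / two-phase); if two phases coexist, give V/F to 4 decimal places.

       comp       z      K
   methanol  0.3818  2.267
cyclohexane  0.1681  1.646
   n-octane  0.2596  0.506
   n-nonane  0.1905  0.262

two-phase, V/F = 0.4767

ΣzᵢKᵢ = 1.3235; Σzᵢ/Kᵢ = 1.5107.
Both exceed 1, so a two-phase solution exists.
Newton–Raphson from ψ = 0.36:
  ψ = 0.3600: g = 0.07288, g' = -0.6214 → ψ = 0.4773
  ψ = 0.4773: g = -0.00040, g' = -0.6347 → ψ = 0.4767
Converged at ψ = 0.4767.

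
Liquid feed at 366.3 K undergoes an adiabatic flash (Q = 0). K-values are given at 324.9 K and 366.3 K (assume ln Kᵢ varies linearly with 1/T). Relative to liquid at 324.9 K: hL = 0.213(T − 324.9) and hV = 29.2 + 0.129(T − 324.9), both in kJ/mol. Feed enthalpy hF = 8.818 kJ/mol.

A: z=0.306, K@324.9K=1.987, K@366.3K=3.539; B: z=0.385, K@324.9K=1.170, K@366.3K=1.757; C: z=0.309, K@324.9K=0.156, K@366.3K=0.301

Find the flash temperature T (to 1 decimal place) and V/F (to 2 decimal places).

Adiabatic flash: solve Rachford–Rice at each trial T, then check hF = ψ·hV(T) + (1−ψ)·hL(T).
  T = 324.9 K: K = (1.987, 1.170, 0.156), RR gives ψ = 0.203, H_out = 5.936 kJ/mol
  T = 366.3 K: K = (3.539, 1.757, 0.301), RR gives ψ = 0.749, H_out = 28.095 kJ/mol
  T = 345.6 K: K = (2.698, 1.451, 0.221), RR gives ψ = 0.534, H_out = 19.085 kJ/mol
  T = 335.2 K: K = (2.325, 1.307, 0.187), RR gives ψ = 0.397, H_out = 13.429 kJ/mol
  T = 330.0 K: K = (2.150, 1.237, 0.171), RR gives ψ = 0.309, H_out = 9.981 kJ/mol
  T = 327.4 K: K = (2.066, 1.203, 0.163), RR gives ψ = 0.258, H_out = 8.019 kJ/mol
  T = 328.7 K: K = (2.108, 1.220, 0.167), RR gives ψ = 0.284, H_out = 9.023 kJ/mol
Linear interpolation between T = 327.4 (H_out = 8.019) and T = 328.7 (H_out = 9.023) on hF = 8.818 gives T ≈ 328.4 K, at which ψ = 0.28.

T = 328.4 K, V/F = 0.28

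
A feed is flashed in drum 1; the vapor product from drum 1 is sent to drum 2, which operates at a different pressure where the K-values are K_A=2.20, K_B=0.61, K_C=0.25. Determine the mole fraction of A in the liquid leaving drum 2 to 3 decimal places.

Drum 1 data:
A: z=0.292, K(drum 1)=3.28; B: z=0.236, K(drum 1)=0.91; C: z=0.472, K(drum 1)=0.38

x_A (drum 2) = 0.332

Drum 1:
Iterate (Newton) starting at ψ₁ = 0.5:
  ψ₁ = 0.500: g = -0.1353, g' = -0.715 → ψ₁ = 0.311
  ψ₁ = 0.311: g = 0.0054, g' = -0.800 → ψ₁ = 0.317
Converged at ψ₁ = 0.317.
Drum-1 compositions:
  A: x = 0.169, y = 0.556
  B: x = 0.243, y = 0.221
  C: x = 0.588, y = 0.223
Drum-2 feed = drum-1 vapor: z₂ = (0.5556, 0.2211, 0.2233).
Drum 2:
Let ψ₂ = V/F and solve Σ zᵢ(Kᵢ−1)/(1+ψ₂(Kᵢ−1)) = 0.
Check two-phase: ΣzᵢKᵢ = 1.413 > 1 and Σzᵢ/Kᵢ = 1.508 > 1, so g(0) = 0.413 > 0 and g(1) = -0.508 < 0.
Newton–Raphson from ψ₂ = 0.5:
  ψ₂ = 0.500: g = 0.0416, g' = -0.686 → ψ₂ = 0.561
  ψ₂ = 0.561: g = -0.0008, g' = -0.715 → ψ₂ = 0.560
Converged at ψ₂ = 0.560.
  A: x = 0.332, y = 0.731
  B: x = 0.283, y = 0.173
  C: x = 0.385, y = 0.096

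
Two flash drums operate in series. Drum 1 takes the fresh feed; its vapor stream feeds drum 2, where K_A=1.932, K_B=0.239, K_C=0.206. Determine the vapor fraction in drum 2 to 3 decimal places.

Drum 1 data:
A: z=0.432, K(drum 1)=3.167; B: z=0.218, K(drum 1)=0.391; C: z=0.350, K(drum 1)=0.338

Drum 1:
Rachford–Rice: g(ψ₁) = Σ zᵢ(Kᵢ−1)/(1+ψ₁(Kᵢ−1)) = 0.
Check two-phase: ΣzᵢKᵢ = 1.572 > 1 and Σzᵢ/Kᵢ = 1.729 > 1, so g(0) = 0.572 > 0 and g(1) = -0.729 < 0.
Newton–Raphson from ψ₁ = 0.46:
  ψ₁ = 0.460: g = -0.0488, g' = -0.982 → ψ₁ = 0.410
  ψ₁ = 0.410: g = 0.0004, g' = -1.001 → ψ₁ = 0.411
Converged at ψ₁ = 0.411.
Drum-1 compositions:
  A: x = 0.229, y = 0.724
  B: x = 0.291, y = 0.114
  C: x = 0.481, y = 0.162
Drum-2 feed = drum-1 vapor: z₂ = (0.7238, 0.1137, 0.1625).
Drum 2:
Rachford–Rice: g(ψ₂) = Σ zᵢ(Kᵢ−1)/(1+ψ₂(Kᵢ−1)) = 0.
Feasibility: ΣzᵢKᵢ = 1.459, Σzᵢ/Kᵢ = 1.639 — both > 1, two phases present.
Newton–Raphson from ψ₂ = 0.5:
  ψ₂ = 0.500: g = 0.1066, g' = -0.746 → ψ₂ = 0.643
  ψ₂ = 0.643: g = -0.0111, g' = -0.926 → ψ₂ = 0.631
Converged at ψ₂ = 0.631.
  A: x = 0.456, y = 0.881
  B: x = 0.219, y = 0.052
  C: x = 0.326, y = 0.067

V/F (drum 2) = 0.631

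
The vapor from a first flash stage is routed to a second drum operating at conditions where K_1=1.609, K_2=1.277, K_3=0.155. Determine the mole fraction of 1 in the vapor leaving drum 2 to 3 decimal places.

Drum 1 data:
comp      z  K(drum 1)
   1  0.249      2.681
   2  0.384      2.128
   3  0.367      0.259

y_1 (drum 2) = 0.404

Drum 1:
Material balance + equilibrium reduce to Σ zᵢ(Kᵢ−1)/(1+ψ₁(Kᵢ−1)) = 0.
g(0) = ΣzᵢKᵢ − 1 = 0.580 and g(1) = 1 − Σzᵢ/Kᵢ = -0.690, so a root lies in (0, 1).
Iterate (Newton) starting at ψ₁ = 0.68:
  ψ₁ = 0.680: g = -0.1077, g' = -1.128 → ψ₁ = 0.585
  ψ₁ = 0.585: g = -0.0076, g' = -0.984 → ψ₁ = 0.577
Converged at ψ₁ = 0.577.
Drum-1 compositions:
  1: x = 0.126, y = 0.339
  2: x = 0.233, y = 0.495
  3: x = 0.641, y = 0.166
Drum-2 feed = drum-1 vapor: z₂ = (0.3389, 0.4951, 0.1660).
Drum 2:
Let ψ₂ = V/F and solve Σ zᵢ(Kᵢ−1)/(1+ψ₂(Kᵢ−1)) = 0.
Check two-phase: ΣzᵢKᵢ = 1.203 > 1 and Σzᵢ/Kᵢ = 1.669 > 1, so g(0) = 0.203 > 0 and g(1) = -0.669 < 0.
Iterate (Newton) starting at ψ₂ = 0.55:
  ψ₂ = 0.550: g = 0.0116, g' = -0.513 → ψ₂ = 0.573
  ψ₂ = 0.573: g = -0.0003, g' = -0.542 → ψ₂ = 0.572
Converged at ψ₂ = 0.572.
  1: x = 0.251, y = 0.404
  2: x = 0.427, y = 0.546
  3: x = 0.321, y = 0.050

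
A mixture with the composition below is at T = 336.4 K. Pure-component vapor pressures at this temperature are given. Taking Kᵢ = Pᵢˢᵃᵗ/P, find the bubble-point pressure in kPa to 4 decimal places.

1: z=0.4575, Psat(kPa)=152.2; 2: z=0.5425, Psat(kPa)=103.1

At the bubble point ψ → 0, so ΣzᵢKᵢ = 1 with Kᵢ = Pᵢˢᵃᵗ/P ⇒ P = ΣzᵢPᵢˢᵃᵗ.
P = 0.4575·152.2 + 0.5425·103.1 = 125.5632 kPa

Pbub = 125.5632 kPa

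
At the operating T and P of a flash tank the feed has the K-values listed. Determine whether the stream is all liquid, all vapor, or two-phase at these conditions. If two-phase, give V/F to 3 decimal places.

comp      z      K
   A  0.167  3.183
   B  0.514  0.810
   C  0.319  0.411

two-phase, V/F = 0.100

ΣzᵢKᵢ = 1.079; Σzᵢ/Kᵢ = 1.463.
Both exceed 1, so a two-phase solution exists.
Newton iteration, ψ⁰ = 0.5:
  ψ = 0.500: g = -0.1999, g' = -0.427 → ψ = 0.032
  ψ = 0.032: g = 0.0512, g' = -0.830 → ψ = 0.093
  ψ = 0.093: g = 0.0045, g' = -0.692 → ψ = 0.100
Converged at ψ = 0.100.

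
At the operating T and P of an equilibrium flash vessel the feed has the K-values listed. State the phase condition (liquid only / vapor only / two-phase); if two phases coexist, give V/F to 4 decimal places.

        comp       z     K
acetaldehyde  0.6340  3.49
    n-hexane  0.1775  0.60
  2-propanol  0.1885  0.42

ΣzᵢKᵢ = 2.3983; Σzᵢ/Kᵢ = 0.9263.
Since Σzᵢ/Kᵢ < 1 the mixture is above its dew point — single vapor phase.

vapor only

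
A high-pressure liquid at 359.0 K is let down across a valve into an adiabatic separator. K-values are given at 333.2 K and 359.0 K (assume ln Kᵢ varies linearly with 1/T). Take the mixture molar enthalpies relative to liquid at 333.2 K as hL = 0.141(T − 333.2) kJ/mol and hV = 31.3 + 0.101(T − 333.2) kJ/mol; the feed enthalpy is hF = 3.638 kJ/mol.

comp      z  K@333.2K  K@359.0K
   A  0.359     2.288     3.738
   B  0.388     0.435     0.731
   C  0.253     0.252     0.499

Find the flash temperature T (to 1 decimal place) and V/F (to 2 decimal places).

T = 334.9 K, V/F = 0.11

Adiabatic flash: solve Rachford–Rice at each trial T, then check hF = ψ·hV(T) + (1−ψ)·hL(T).
  T = 333.2 K: K = (2.288, 0.435, 0.252), RR gives ψ = 0.065, H_out = 2.041 kJ/mol
  T = 359.0 K: K = (3.738, 0.731, 0.499), RR gives ψ = 0.726, H_out = 25.617 kJ/mol
  T = 346.1 K: K = (2.951, 0.569, 0.359), RR gives ψ = 0.364, H_out = 13.024 kJ/mol
  T = 339.6 K: K = (2.602, 0.498, 0.301), RR gives ψ = 0.217, H_out = 7.644 kJ/mol
  T = 336.4 K: K = (2.442, 0.466, 0.276), RR gives ψ = 0.143, H_out = 4.923 kJ/mol
  T = 334.8 K: K = (2.364, 0.450, 0.264), RR gives ψ = 0.105, H_out = 3.508 kJ/mol
Linear interpolation between T = 334.8 (H_out = 3.508) and T = 336.4 (H_out = 4.923) on hF = 3.638 gives T ≈ 334.9 K, at which ψ = 0.11.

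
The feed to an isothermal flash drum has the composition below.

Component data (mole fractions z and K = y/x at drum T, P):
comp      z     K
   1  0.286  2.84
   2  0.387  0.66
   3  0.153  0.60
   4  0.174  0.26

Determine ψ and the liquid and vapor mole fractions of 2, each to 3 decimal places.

ψ = 0.236, x_2 = 0.421, y_2 = 0.278

Rachford–Rice: g(ψ) = Σ zᵢ(Kᵢ−1)/(1+ψ(Kᵢ−1)) = 0.
g(0) = ΣzᵢKᵢ − 1 = 0.205 and g(1) = 1 − Σzᵢ/Kᵢ = -0.611, so a root lies in (0, 1).
Iterate (Newton) starting at ψ = 0.53:
  ψ = 0.530: g = -0.1836, g' = -0.612 → ψ = 0.230
  ψ = 0.230: g = 0.0044, g' = -0.699 → ψ = 0.236
Converged at ψ = 0.236.
Compositions from xᵢ = zᵢ/(1+ψ(Kᵢ−1)), yᵢ = Kᵢxᵢ:
  1: x = 0.199, y = 0.566
  2: x = 0.421, y = 0.278
  3: x = 0.169, y = 0.101
  4: x = 0.211, y = 0.055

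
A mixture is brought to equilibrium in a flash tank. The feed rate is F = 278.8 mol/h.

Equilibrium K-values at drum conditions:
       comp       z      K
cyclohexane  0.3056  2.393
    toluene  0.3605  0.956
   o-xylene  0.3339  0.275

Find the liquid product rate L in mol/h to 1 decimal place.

L = 207.2 mol/h

Rachford–Rice: g(β) = Σ zᵢ(Kᵢ−1)/(1+β(Kᵢ−1)) = 0.
Check two-phase: ΣzᵢKᵢ = 1.1678 > 1 and Σzᵢ/Kᵢ = 1.7190 > 1, so g(0) = 0.1678 > 0 and g(1) = -0.7190 < 0.
Iterate (Newton) starting at β = 0.5:
  β = 0.5000: g = -0.14502, g' = -0.6386 → β = 0.2729
  β = 0.2729: g = -0.00941, g' = -0.5848 → β = 0.2568
  β = 0.2568: g = 0.00002, g' = -0.5874 → β = 0.2569
Converged at β = 0.2569.
Then V = β·F = 0.2569·278.8 = 71.6 mol/h and L = F − V = 207.2 mol/h.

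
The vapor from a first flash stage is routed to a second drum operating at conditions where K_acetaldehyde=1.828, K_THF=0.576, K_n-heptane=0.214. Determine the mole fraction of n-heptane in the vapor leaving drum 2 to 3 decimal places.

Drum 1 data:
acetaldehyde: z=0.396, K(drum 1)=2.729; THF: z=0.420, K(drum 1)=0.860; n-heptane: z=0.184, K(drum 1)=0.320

Drum 1:
Newton iteration, ψ₁⁰ = 0.5:
  ψ₁ = 0.500: g = 0.1144, g' = -0.545 → ψ₁ = 0.710
Converged at ψ₁ = 0.710.
Drum-1 compositions:
  acetaldehyde: x = 0.178, y = 0.485
  THF: x = 0.466, y = 0.401
  n-heptane: x = 0.356, y = 0.114
Drum-2 feed = drum-1 vapor: z₂ = (0.4850, 0.4011, 0.1139).
Drum 2:
Let ψ₂ = V/F and solve Σ zᵢ(Kᵢ−1)/(1+ψ₂(Kᵢ−1)) = 0.
g(0) = ΣzᵢKᵢ − 1 = 0.142 and g(1) = 1 − Σzᵢ/Kᵢ = -0.494, so a root lies in (0, 1).
Newton–Raphson from ψ₂ = 0.38:
  ψ₂ = 0.380: g = -0.0249, g' = -0.438 → ψ₂ = 0.323
Converged at ψ₂ = 0.323.
  acetaldehyde: x = 0.383, y = 0.700
  THF: x = 0.465, y = 0.268
  n-heptane: x = 0.153, y = 0.033

y_n-heptane (drum 2) = 0.033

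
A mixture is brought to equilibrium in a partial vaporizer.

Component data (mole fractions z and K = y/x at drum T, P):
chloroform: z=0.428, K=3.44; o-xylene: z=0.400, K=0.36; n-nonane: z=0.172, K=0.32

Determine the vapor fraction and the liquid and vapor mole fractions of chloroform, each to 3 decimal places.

ψ = 0.422, x_chloroform = 0.211, y_chloroform = 0.726

Rachford–Rice: g(ψ) = Σ zᵢ(Kᵢ−1)/(1+ψ(Kᵢ−1)) = 0.
Feasibility: ΣzᵢKᵢ = 1.671, Σzᵢ/Kᵢ = 1.773 — both > 1, two phases present.
Iterate (Newton) starting at ψ = 0.5:
  ψ = 0.500: g = -0.0833, g' = -1.054 → ψ = 0.421
  ψ = 0.421: g = 0.0009, g' = -1.083 → ψ = 0.422
Converged at ψ = 0.422.
Compositions from xᵢ = zᵢ/(1+ψ(Kᵢ−1)), yᵢ = Kᵢxᵢ:
  chloroform: x = 0.211, y = 0.726
  o-xylene: x = 0.548, y = 0.197
  n-nonane: x = 0.241, y = 0.077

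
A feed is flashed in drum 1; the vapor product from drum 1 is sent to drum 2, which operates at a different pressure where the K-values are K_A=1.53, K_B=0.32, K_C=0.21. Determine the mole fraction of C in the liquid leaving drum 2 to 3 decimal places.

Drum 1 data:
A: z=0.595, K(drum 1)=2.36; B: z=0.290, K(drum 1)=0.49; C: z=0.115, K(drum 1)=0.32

Drum 1:
Let ψ₁ = V/F and solve Σ zᵢ(Kᵢ−1)/(1+ψ₁(Kᵢ−1)) = 0.
Feasibility: ΣzᵢKᵢ = 1.583, Σzᵢ/Kᵢ = 1.203 — both > 1, two phases present.
Iterate (Newton) starting at ψ₁ = 0.5:
  ψ₁ = 0.500: g = 0.1647, g' = -0.648 → ψ₁ = 0.754
  ψ₁ = 0.754: g = -0.0014, g' = -0.691 → ψ₁ = 0.752
Converged at ψ₁ = 0.752.
Drum-1 compositions:
  A: x = 0.294, y = 0.694
  B: x = 0.470, y = 0.231
  C: x = 0.235, y = 0.075
Drum-2 feed = drum-1 vapor: z₂ = (0.6941, 0.2305, 0.0753).
Drum 2:
Let ψ₂ = V/F and solve Σ zᵢ(Kᵢ−1)/(1+ψ₂(Kᵢ−1)) = 0.
g(0) = ΣzᵢKᵢ − 1 = 0.152 and g(1) = 1 − Σzᵢ/Kᵢ = -0.533, so a root lies in (0, 1).
Iterate (Newton) starting at ψ₂ = 0.5:
  ψ₂ = 0.500: g = -0.0451, g' = -0.495 → ψ₂ = 0.409
  ψ₂ = 0.409: g = -0.0027, g' = -0.439 → ψ₂ = 0.403
Converged at ψ₂ = 0.403.
  A: x = 0.572, y = 0.875
  B: x = 0.317, y = 0.102
  C: x = 0.110, y = 0.023

x_C (drum 2) = 0.110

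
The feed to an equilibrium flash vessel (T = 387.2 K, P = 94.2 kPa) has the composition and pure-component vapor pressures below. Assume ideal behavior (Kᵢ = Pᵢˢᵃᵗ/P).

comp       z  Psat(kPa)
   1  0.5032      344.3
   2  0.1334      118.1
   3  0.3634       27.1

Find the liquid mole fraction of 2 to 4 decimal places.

Raoult's law: Kᵢ = Pᵢˢᵃᵗ/P = Pᵢˢᵃᵗ/94.2.
  K_1 = 344.3/94.2 = 3.654989, K_2 = 118.1/94.2 = 1.253715, K_3 = 27.1/94.2 = 0.287686
Rachford–Rice: g(ψ) = Σ zᵢ(Kᵢ−1)/(1+ψ(Kᵢ−1)) = 0.
Feasibility: ΣzᵢKᵢ = 2.1110, Σzᵢ/Kᵢ = 1.5073 — both > 1, two phases present.
Newton iteration, ψ⁰ = 0.64:
  ψ = 0.6400: g = 0.04834, g' = -1.1160 → ψ = 0.6833
  ψ = 0.6833: g = -0.00076, g' = -1.1540 → ψ = 0.6827
Converged at ψ = 0.6827.
Compositions from xᵢ = zᵢ/(1+ψ(Kᵢ−1)), yᵢ = Kᵢxᵢ:
  1: x = 0.1789, y = 0.6539
  2: x = 0.1137, y = 0.1426
  3: x = 0.7074, y = 0.2035

x_2 = 0.1137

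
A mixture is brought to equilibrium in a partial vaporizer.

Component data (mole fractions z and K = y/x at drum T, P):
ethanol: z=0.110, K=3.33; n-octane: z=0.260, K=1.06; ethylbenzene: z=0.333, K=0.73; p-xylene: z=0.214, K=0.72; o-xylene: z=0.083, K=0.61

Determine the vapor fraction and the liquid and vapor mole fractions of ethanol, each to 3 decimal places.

ψ = 0.190, x_ethanol = 0.076, y_ethanol = 0.254

Let ψ = V/F and solve Σ zᵢ(Kᵢ−1)/(1+ψ(Kᵢ−1)) = 0.
Feasibility: ΣzᵢKᵢ = 1.090, Σzᵢ/Kᵢ = 1.168 — both > 1, two phases present.
Newton iteration, ψ⁰ = 0.48:
  ψ = 0.480: g = -0.0762, g' = -0.208 → ψ = 0.113
  ψ = 0.113: g = 0.0300, g' = -0.433 → ψ = 0.182
  ψ = 0.182: g = 0.0029, g' = -0.355 → ψ = 0.190
Converged at ψ = 0.190.
Compositions from xᵢ = zᵢ/(1+ψ(Kᵢ−1)), yᵢ = Kᵢxᵢ:
  ethanol: x = 0.076, y = 0.254
  n-octane: x = 0.257, y = 0.272
  ethylbenzene: x = 0.351, y = 0.256
  p-xylene: x = 0.226, y = 0.163
  o-xylene: x = 0.090, y = 0.055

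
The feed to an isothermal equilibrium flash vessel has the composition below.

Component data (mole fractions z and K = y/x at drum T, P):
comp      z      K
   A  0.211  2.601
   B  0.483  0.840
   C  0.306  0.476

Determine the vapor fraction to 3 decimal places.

ψ = 0.193

Newton–Raphson from ψ = 0.38:
  ψ = 0.380: g = -0.0725, g' = -0.354 → ψ = 0.175
  ψ = 0.175: g = 0.0077, g' = -0.445 → ψ = 0.193
Converged at ψ = 0.193.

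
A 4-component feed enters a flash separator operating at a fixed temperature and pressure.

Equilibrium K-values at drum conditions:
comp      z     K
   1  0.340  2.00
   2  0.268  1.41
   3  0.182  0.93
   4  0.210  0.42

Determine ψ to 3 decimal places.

Material balance + equilibrium reduce to Σ zᵢ(Kᵢ−1)/(1+ψ(Kᵢ−1)) = 0.
Check two-phase: ΣzᵢKᵢ = 1.315 > 1 and Σzᵢ/Kᵢ = 1.056 > 1, so g(0) = 0.315 > 0 and g(1) = -0.056 < 0.
Newton–Raphson from ψ = 0.58:
  ψ = 0.580: g = 0.1071, g' = -0.327 → ψ = 0.908
  ψ = 0.908: g = -0.0125, g' = -0.433 → ψ = 0.879
  ψ = 0.879: g = -0.0003, g' = -0.416 → ψ = 0.878
Converged at ψ = 0.878.

ψ = 0.878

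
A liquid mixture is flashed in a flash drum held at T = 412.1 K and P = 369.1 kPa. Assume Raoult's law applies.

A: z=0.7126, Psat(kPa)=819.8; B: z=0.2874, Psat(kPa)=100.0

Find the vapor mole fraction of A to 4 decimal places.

y_A = 0.8304

Raoult's law: Kᵢ = Pᵢˢᵃᵗ/P = Pᵢˢᵃᵗ/369.1.
  K_A = 819.8/369.1 = 2.221078, K_B = 100.0/369.1 = 0.270929
Rachford–Rice: g(β) = Σ zᵢ(Kᵢ−1)/(1+β(Kᵢ−1)) = 0.
g(0) = ΣzᵢKᵢ − 1 = 0.6606 and g(1) = 1 − Σzᵢ/Kᵢ = -0.3816, so a root lies in (0, 1).
Newton–Raphson from β = 0.31:
  β = 0.3100: g = 0.36049, g' = -0.8141 → β = 0.7528
  β = 0.7528: g = -0.01105, g' = -1.0390 → β = 0.7422
  β = 0.7422: g = -0.00011, g' = -1.0178 → β = 0.7420
Converged at β = 0.7420.
Compositions from xᵢ = zᵢ/(1+β(Kᵢ−1)), yᵢ = Kᵢxᵢ:
  A: x = 0.3739, y = 0.8304
  B: x = 0.6261, y = 0.1696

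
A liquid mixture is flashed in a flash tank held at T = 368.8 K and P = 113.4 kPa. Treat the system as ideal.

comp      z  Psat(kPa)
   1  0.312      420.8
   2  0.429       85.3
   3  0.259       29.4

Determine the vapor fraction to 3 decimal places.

ψ = 0.418

Raoult's law: Kᵢ = Pᵢˢᵃᵗ/P = Pᵢˢᵃᵗ/113.4.
  K_1 = 420.8/113.4 = 3.71076, K_2 = 85.3/113.4 = 0.75220, K_3 = 29.4/113.4 = 0.25926
Iterate (Newton) starting at ψ = 0.5:
  ψ = 0.500: g = -0.0670, g' = -0.806 → ψ = 0.417
  ψ = 0.417: g = 0.0009, g' = -0.835 → ψ = 0.418
Converged at ψ = 0.418.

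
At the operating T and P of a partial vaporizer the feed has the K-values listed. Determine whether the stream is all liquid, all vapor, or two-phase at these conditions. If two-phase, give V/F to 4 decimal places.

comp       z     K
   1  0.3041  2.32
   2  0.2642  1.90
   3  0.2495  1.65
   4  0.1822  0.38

all vapor

ΣzᵢKᵢ = 1.6884; Σzᵢ/Kᵢ = 0.9008.
Since Σzᵢ/Kᵢ < 1 the mixture is above its dew point — single vapor phase.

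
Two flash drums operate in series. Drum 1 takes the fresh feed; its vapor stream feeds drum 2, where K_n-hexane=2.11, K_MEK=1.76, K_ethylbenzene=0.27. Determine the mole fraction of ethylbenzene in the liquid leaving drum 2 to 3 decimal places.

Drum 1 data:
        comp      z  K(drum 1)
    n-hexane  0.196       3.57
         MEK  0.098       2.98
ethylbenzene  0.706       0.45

x_ethylbenzene (drum 2) = 0.576

Drum 1:
Let ψ₁ = V/F and solve Σ zᵢ(Kᵢ−1)/(1+ψ₁(Kᵢ−1)) = 0.
Feasibility: ΣzᵢKᵢ = 1.309, Σzᵢ/Kᵢ = 1.657 — both > 1, two phases present.
Newton iteration, ψ₁⁰ = 0.53:
  ψ₁ = 0.530: g = -0.2401, g' = -0.749 → ψ₁ = 0.209
  ψ₁ = 0.209: g = 0.0258, g' = -1.012 → ψ₁ = 0.235
  ψ₁ = 0.235: g = 0.0006, g' = -0.964 → ψ₁ = 0.236
Converged at ψ₁ = 0.236.
Drum-1 compositions:
  n-hexane: x = 0.122, y = 0.436
  MEK: x = 0.067, y = 0.199
  ethylbenzene: x = 0.811, y = 0.365
Drum-2 feed = drum-1 vapor: z₂ = (0.4359, 0.1992, 0.3650).
Drum 2:
Newton–Raphson from ψ₂ = 0.67:
  ψ₂ = 0.670: g = -0.1438, g' = -0.972 → ψ₂ = 0.522
  ψ₂ = 0.522: g = -0.0159, g' = -0.782 → ψ₂ = 0.502
Converged at ψ₂ = 0.502.
  n-hexane: x = 0.280, y = 0.591
  MEK: x = 0.144, y = 0.254
  ethylbenzene: x = 0.576, y = 0.155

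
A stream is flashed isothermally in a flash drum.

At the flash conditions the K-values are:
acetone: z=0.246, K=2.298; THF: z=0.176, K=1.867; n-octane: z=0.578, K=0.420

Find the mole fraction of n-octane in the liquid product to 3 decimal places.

Let ψ = V/F and solve Σ zᵢ(Kᵢ−1)/(1+ψ(Kᵢ−1)) = 0.
Check two-phase: ΣzᵢKᵢ = 1.137 > 1 and Σzᵢ/Kᵢ = 1.578 > 1, so g(0) = 0.137 > 0 and g(1) = -0.578 < 0.
Newton iteration, ψ⁰ = 0.5:
  ψ = 0.500: g = -0.1721, g' = -0.603 → ψ = 0.214
  ψ = 0.214: g = -0.0044, g' = -0.601 → ψ = 0.207
Converged at ψ = 0.207.
Compositions from xᵢ = zᵢ/(1+ψ(Kᵢ−1)), yᵢ = Kᵢxᵢ:
  acetone: x = 0.194, y = 0.446
  THF: x = 0.149, y = 0.279
  n-octane: x = 0.657, y = 0.276

x_n-octane = 0.657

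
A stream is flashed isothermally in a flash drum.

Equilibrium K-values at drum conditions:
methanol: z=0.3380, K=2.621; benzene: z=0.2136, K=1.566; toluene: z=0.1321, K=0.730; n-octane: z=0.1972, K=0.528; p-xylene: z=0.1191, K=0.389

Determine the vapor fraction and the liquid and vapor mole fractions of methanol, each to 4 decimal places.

Rachford–Rice: g(ψ) = Σ zᵢ(Kᵢ−1)/(1+ψ(Kᵢ−1)) = 0.
g(0) = ΣzᵢKᵢ − 1 = 0.4673 and g(1) = 1 − Σzᵢ/Kᵢ = -0.1260, so a root lies in (0, 1).
Iterate (Newton) starting at ψ = 0.5:
  ψ = 0.5000: g = 0.12901, g' = -0.4928 → ψ = 0.7618
  ψ = 0.7618: g = 0.00327, g' = -0.4892 → ψ = 0.7685
  ψ = 0.7685: g = -0.00001, g' = -0.4909 → ψ = 0.7684
Converged at ψ = 0.7684.
Compositions from xᵢ = zᵢ/(1+ψ(Kᵢ−1)), yᵢ = Kᵢxᵢ:
  methanol: x = 0.1505, y = 0.3945
  benzene: x = 0.1489, y = 0.2331
  toluene: x = 0.1667, y = 0.1217
  n-octane: x = 0.3094, y = 0.1634
  p-xylene: x = 0.2245, y = 0.0873

ψ = 0.7684, x_methanol = 0.1505, y_methanol = 0.3945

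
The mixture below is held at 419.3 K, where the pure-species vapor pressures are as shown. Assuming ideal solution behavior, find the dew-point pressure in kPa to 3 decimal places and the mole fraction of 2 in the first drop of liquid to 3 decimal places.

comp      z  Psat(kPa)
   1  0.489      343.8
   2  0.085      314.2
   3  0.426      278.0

At the dew point ψ → 1, so Σzᵢ/Kᵢ = 1 with Kᵢ = Pᵢˢᵃᵗ/P ⇒ 1/P = Σzᵢ/Pᵢˢᵃᵗ.
1/P = 0.489/343.8 + 0.085/314.2 + 0.426/278.0 = 0.003225 ⇒ P = 310.054 kPa
xᵢ = zᵢP/Pᵢˢᵃᵗ ⇒ x_2 = 0.085·310.054/314.2 = 0.084

Pdew = 310.054 kPa, x_2 = 0.084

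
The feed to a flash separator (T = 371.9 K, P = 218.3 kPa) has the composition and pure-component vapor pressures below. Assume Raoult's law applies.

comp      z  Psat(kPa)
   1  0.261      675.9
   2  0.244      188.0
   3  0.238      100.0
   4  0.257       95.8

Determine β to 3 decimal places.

Raoult's law: Kᵢ = Pᵢˢᵃᵗ/P = Pᵢˢᵃᵗ/218.3.
  K_1 = 675.9/218.3 = 3.09620, K_2 = 188.0/218.3 = 0.86120, K_3 = 100.0/218.3 = 0.45809, K_4 = 95.8/218.3 = 0.43885
Material balance + equilibrium reduce to Σ zᵢ(Kᵢ−1)/(1+β(Kᵢ−1)) = 0.
Check two-phase: ΣzᵢKᵢ = 1.240 > 1 and Σzᵢ/Kᵢ = 1.473 > 1, so g(0) = 0.240 > 0 and g(1) = -0.473 < 0.
Iterate (Newton) starting at β = 0.5:
  β = 0.500: g = -0.1466, g' = -0.567 → β = 0.241
  β = 0.241: g = 0.0131, g' = -0.712 → β = 0.260
Converged at β = 0.260.

β = 0.260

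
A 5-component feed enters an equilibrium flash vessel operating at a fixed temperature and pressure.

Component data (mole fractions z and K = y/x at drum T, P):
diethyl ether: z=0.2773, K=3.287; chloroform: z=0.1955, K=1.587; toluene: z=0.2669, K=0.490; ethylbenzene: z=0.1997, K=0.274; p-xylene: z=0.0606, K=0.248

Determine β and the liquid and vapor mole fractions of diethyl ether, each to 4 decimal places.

Material balance + equilibrium reduce to Σ zᵢ(Kᵢ−1)/(1+β(Kᵢ−1)) = 0.
g(0) = ΣzᵢKᵢ − 1 = 0.4223 and g(1) = 1 − Σzᵢ/Kᵢ = -0.7254, so a root lies in (0, 1).
Newton iteration, β⁰ = 0.5:
  β = 0.5000: g = -0.09876, g' = -0.8284 → β = 0.3808
  β = 0.3808: g = -0.00038, g' = -0.8346 → β = 0.3803
Converged at β = 0.3803.
Compositions from xᵢ = zᵢ/(1+β(Kᵢ−1)), yᵢ = Kᵢxᵢ:
  diethyl ether: x = 0.1483, y = 0.4875
  chloroform: x = 0.1598, y = 0.2536
  toluene: x = 0.3311, y = 0.1623
  ethylbenzene: x = 0.2759, y = 0.0756
  p-xylene: x = 0.0849, y = 0.0210

β = 0.3803, x_diethyl ether = 0.1483, y_diethyl ether = 0.4875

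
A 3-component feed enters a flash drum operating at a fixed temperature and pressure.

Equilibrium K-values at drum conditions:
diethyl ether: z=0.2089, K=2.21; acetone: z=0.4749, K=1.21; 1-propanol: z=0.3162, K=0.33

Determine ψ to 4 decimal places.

Rachford–Rice: g(ψ) = Σ zᵢ(Kᵢ−1)/(1+ψ(Kᵢ−1)) = 0.
Check two-phase: ΣzᵢKᵢ = 1.1406 > 1 and Σzᵢ/Kᵢ = 1.4452 > 1, so g(0) = 0.1406 > 0 and g(1) = -0.4452 < 0.
Newton–Raphson from ψ = 0.65:
  ψ = 0.6500: g = -0.14606, g' = -0.5575 → ψ = 0.3880
  ψ = 0.3880: g = -0.02205, g' = -0.4187 → ψ = 0.3354
  ψ = 0.3354: g = -0.00027, g' = -0.4092 → ψ = 0.3347
Converged at ψ = 0.3347.

ψ = 0.3347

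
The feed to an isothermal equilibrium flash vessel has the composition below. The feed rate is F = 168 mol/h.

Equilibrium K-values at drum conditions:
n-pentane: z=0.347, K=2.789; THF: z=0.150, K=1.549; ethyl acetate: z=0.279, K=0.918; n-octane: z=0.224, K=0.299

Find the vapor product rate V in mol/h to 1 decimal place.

Rachford–Rice: g(V/F) = Σ zᵢ(Kᵢ−1)/(1+V/F(Kᵢ−1)) = 0.
Feasibility: ΣzᵢKᵢ = 1.523, Σzᵢ/Kᵢ = 1.274 — both > 1, two phases present.
Newton iteration, V/F⁰ = 0.5:
  V/F = 0.500: g = 0.1267, g' = -0.600 → V/F = 0.711
  V/F = 0.711: g = -0.0049, g' = -0.678 → V/F = 0.704
Converged at V/F = 0.704.
Then V = V/F·F = 0.7038·168 = 118.2 mol/h and L = F − V = 49.8 mol/h.

V = 118.2 mol/h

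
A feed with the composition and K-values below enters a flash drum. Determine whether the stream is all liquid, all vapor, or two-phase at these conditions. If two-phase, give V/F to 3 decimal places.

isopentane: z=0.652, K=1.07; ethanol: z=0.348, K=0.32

ΣzᵢKᵢ = 0.809; Σzᵢ/Kᵢ = 1.697.
Since ΣzᵢKᵢ < 1 the mixture is below its bubble point — single liquid phase.

all liquid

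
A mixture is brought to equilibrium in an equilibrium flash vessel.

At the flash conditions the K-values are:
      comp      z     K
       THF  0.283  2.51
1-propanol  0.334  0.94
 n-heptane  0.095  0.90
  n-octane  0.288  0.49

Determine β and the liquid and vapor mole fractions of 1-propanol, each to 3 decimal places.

β = 0.546, x_1-propanol = 0.345, y_1-propanol = 0.325

Material balance + equilibrium reduce to Σ zᵢ(Kᵢ−1)/(1+β(Kᵢ−1)) = 0.
g(0) = ΣzᵢKᵢ − 1 = 0.251 and g(1) = 1 − Σzᵢ/Kᵢ = -0.161, so a root lies in (0, 1).
Newton iteration, β⁰ = 0.5:
  β = 0.500: g = 0.0157, g' = -0.347 → β = 0.545
  β = 0.545: g = 0.0002, g' = -0.340 → β = 0.546
Converged at β = 0.546.
Compositions from xᵢ = zᵢ/(1+β(Kᵢ−1)), yᵢ = Kᵢxᵢ:
  THF: x = 0.155, y = 0.389
  1-propanol: x = 0.345, y = 0.325
  n-heptane: x = 0.100, y = 0.090
  n-octane: x = 0.399, y = 0.196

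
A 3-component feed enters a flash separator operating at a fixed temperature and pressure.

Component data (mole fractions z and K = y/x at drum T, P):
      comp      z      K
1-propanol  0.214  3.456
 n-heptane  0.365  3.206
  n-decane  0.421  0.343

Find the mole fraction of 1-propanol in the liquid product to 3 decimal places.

x_1-propanol = 0.079

Rachford–Rice: g(V/F) = Σ zᵢ(Kᵢ−1)/(1+V/F(Kᵢ−1)) = 0.
Check two-phase: ΣzᵢKᵢ = 2.054 > 1 and Σzᵢ/Kᵢ = 1.403 > 1, so g(0) = 1.054 > 0 and g(1) = -0.403 < 0.
Newton iteration, V/F⁰ = 0.32:
  V/F = 0.320: g = 0.4161, g' = -1.306 → V/F = 0.638
  V/F = 0.638: g = 0.0625, g' = -1.041 → V/F = 0.699
  V/F = 0.699: g = -0.0008, g' = -1.071 → V/F = 0.698
Converged at V/F = 0.698.
Compositions from xᵢ = zᵢ/(1+V/F(Kᵢ−1)), yᵢ = Kᵢxᵢ:
  1-propanol: x = 0.079, y = 0.273
  n-heptane: x = 0.144, y = 0.461
  n-decane: x = 0.777, y = 0.267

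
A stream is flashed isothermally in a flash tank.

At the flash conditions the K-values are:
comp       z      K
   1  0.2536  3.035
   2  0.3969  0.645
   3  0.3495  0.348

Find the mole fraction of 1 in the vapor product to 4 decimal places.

Material balance + equilibrium reduce to Σ zᵢ(Kᵢ−1)/(1+ψ(Kᵢ−1)) = 0.
Check two-phase: ΣzᵢKᵢ = 1.1473 > 1 and Σzᵢ/Kᵢ = 1.7032 > 1, so g(0) = 0.1473 > 0 and g(1) = -0.7032 < 0.
Newton–Raphson from ψ = 0.5:
  ψ = 0.5000: g = -0.25360, g' = -0.6590 → ψ = 0.1152
  ψ = 0.1152: g = 0.02480, g' = -0.9173 → ψ = 0.1422
  ψ = 0.1422: g = 0.00069, g' = -0.8677 → ψ = 0.1430
Converged at ψ = 0.1430.
Compositions from xᵢ = zᵢ/(1+ψ(Kᵢ−1)), yᵢ = Kᵢxᵢ:
  1: x = 0.1964, y = 0.5962
  2: x = 0.4181, y = 0.2697
  3: x = 0.3854, y = 0.1341

y_1 = 0.5962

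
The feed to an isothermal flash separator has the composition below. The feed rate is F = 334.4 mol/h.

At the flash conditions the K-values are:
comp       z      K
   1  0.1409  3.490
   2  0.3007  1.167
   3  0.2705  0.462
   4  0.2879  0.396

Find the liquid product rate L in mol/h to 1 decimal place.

L = 304.6 mol/h

Material balance + equilibrium reduce to Σ zᵢ(Kᵢ−1)/(1+V/F(Kᵢ−1)) = 0.
Check two-phase: ΣzᵢKᵢ = 1.0816 > 1 and Σzᵢ/Kᵢ = 1.6106 > 1, so g(0) = 0.0816 > 0 and g(1) = -0.6106 < 0.
Newton–Raphson from V/F = 0.5:
  V/F = 0.5000: g = -0.24559, g' = -0.5426 → V/F = 0.0474
  V/F = 0.0474: g = 0.03530, g' = -0.9010 → V/F = 0.0865
  V/F = 0.0865: g = 0.00202, g' = -0.8025 → V/F = 0.0891
Converged at V/F = 0.0891.
Then V = V/F·F = 0.0891·334.4 = 29.8 mol/h and L = F − V = 304.6 mol/h.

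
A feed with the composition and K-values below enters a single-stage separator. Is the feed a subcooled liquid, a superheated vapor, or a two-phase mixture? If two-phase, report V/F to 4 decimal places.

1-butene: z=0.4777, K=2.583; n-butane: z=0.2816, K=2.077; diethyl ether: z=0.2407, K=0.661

superheated vapor

ΣzᵢKᵢ = 1.9779; Σzᵢ/Kᵢ = 0.6847.
Since Σzᵢ/Kᵢ < 1 the mixture is above its dew point — single vapor phase.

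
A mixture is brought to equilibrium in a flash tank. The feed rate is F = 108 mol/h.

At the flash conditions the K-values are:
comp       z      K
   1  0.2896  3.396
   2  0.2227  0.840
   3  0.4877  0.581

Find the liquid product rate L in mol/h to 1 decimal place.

Let ψ = V/F and solve Σ zᵢ(Kᵢ−1)/(1+ψ(Kᵢ−1)) = 0.
Feasibility: ΣzᵢKᵢ = 1.4539, Σzᵢ/Kᵢ = 1.1898 — both > 1, two phases present.
Iterate (Newton) starting at ψ = 0.5:
  ψ = 0.5000: g = 0.01845, g' = -0.4879 → ψ = 0.5378
  ψ = 0.5378: g = 0.00041, g' = -0.4669 → ψ = 0.5387
Converged at ψ = 0.5387.
Then V = ψ·F = 0.5387·108 = 58.2 mol/h and L = F − V = 49.8 mol/h.

L = 49.8 mol/h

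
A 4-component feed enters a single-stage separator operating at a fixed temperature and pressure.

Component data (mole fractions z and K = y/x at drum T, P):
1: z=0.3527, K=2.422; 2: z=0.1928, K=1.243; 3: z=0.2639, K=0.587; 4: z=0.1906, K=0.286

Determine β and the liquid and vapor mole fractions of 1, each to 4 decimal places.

β = 0.4747, x_1 = 0.2106, y_1 = 0.5100

Material balance + equilibrium reduce to Σ zᵢ(Kᵢ−1)/(1+β(Kᵢ−1)) = 0.
g(0) = ΣzᵢKᵢ − 1 = 0.3033 and g(1) = 1 − Σzᵢ/Kᵢ = -0.4167, so a root lies in (0, 1).
Newton iteration, β⁰ = 0.5:
  β = 0.5000: g = -0.01410, g' = -0.5592 → β = 0.4748
  β = 0.4748: g = -0.00005, g' = -0.5553 → β = 0.4747
Converged at β = 0.4747.
Compositions from xᵢ = zᵢ/(1+β(Kᵢ−1)), yᵢ = Kᵢxᵢ:
  1: x = 0.2106, y = 0.5100
  2: x = 0.1729, y = 0.2149
  3: x = 0.3283, y = 0.1927
  4: x = 0.2883, y = 0.0825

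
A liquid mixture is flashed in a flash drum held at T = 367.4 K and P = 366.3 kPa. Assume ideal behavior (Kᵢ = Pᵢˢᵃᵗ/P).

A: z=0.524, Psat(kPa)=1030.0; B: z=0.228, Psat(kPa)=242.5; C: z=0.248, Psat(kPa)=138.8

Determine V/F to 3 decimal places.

V/F = 0.766

Raoult's law: Kᵢ = Pᵢˢᵃᵗ/P = Pᵢˢᵃᵗ/366.3.
  K_A = 1030.0/366.3 = 2.81190, K_B = 242.5/366.3 = 0.66203, K_C = 138.8/366.3 = 0.37892
Material balance + equilibrium reduce to Σ zᵢ(Kᵢ−1)/(1+V/F(Kᵢ−1)) = 0.
g(0) = ΣzᵢKᵢ − 1 = 0.718 and g(1) = 1 − Σzᵢ/Kᵢ = -0.185, so a root lies in (0, 1).
Newton–Raphson from V/F = 0.63:
  V/F = 0.630: g = 0.0924, g' = -0.675 → V/F = 0.767
  V/F = 0.767: g = -0.0008, g' = -0.698 → V/F = 0.766
Converged at V/F = 0.766.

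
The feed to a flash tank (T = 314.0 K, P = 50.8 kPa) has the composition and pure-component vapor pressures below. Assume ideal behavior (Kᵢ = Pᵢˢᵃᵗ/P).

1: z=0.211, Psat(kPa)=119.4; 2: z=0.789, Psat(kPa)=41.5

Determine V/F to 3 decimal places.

Raoult's law: Kᵢ = Pᵢˢᵃᵗ/P = Pᵢˢᵃᵗ/50.8.
  K_1 = 119.4/50.8 = 2.35039, K_2 = 41.5/50.8 = 0.81693
Rachford–Rice: g(V/F) = Σ zᵢ(Kᵢ−1)/(1+V/F(Kᵢ−1)) = 0.
g(0) = ΣzᵢKᵢ − 1 = 0.140 and g(1) = 1 − Σzᵢ/Kᵢ = -0.056, so a root lies in (0, 1).
Newton–Raphson from V/F = 0.69:
  V/F = 0.690: g = -0.0178, g' = -0.138 → V/F = 0.561
  V/F = 0.561: g = 0.0012, g' = -0.157 → V/F = 0.568
Converged at V/F = 0.568.

V/F = 0.568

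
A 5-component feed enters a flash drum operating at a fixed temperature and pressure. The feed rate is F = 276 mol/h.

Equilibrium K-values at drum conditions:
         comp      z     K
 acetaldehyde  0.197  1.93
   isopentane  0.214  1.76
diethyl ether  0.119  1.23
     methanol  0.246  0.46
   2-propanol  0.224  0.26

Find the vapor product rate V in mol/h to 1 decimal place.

Material balance + equilibrium reduce to Σ zᵢ(Kᵢ−1)/(1+V/F(Kᵢ−1)) = 0.
Feasibility: ΣzᵢKᵢ = 1.075, Σzᵢ/Kᵢ = 1.717 — both > 1, two phases present.
Iterate (Newton) starting at V/F = 0.47:
  V/F = 0.470: g = -0.1602, g' = -0.572 → V/F = 0.190
  V/F = 0.190: g = -0.0169, g' = -0.478 → V/F = 0.155
Converged at V/F = 0.155.
Then V = V/F·F = 0.1547·276 = 42.7 mol/h and L = F − V = 233.3 mol/h.

V = 42.7 mol/h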